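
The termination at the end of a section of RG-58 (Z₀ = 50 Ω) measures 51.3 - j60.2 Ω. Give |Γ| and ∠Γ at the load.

Γ = (Z_L − Z_0)/(Z_L + Z_0) = (1.3 − j60.2)/(101.3 − j60.2)
|Γ| = 60.2/118 = 0.511

Γ ≈ 0.511 ∠ -58°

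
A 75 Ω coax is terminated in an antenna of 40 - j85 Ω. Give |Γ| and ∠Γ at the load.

Γ ≈ 0.643 ∠ -75.9°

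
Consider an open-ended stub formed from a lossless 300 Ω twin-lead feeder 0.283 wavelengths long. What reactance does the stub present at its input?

X_in ≈ 63.1 Ω (inductive)

βl = 2π × 0.283 = 102°
tan(βl) = -4.75
For an open-ended stub, Z_in = −jZ_0·cot(βl) = −jZ_0/tan(βl)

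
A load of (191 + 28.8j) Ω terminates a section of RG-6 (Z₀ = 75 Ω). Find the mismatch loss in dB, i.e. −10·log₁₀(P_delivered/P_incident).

mismatch loss ≈ 0.967 dB

Γ = (116 + j28.8)/(266 + j28.8), |Γ| = 0.447
|Γ|² = 0.2, so P_del/P_inc = 1 − |Γ|² = 0.8
ML = −10·log₁₀(1 − |Γ|²)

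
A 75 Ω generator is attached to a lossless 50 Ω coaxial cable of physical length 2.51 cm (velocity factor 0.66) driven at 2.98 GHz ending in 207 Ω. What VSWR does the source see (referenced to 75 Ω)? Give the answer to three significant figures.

λ = v/f = 0.66·c / 2.98 GHz = 0.0664 m
βl = 2π·l/λ = 2π × 0.378 = 136°
tan(βl) = -0.966
Z_in = Z_0·(Z_L + jZ_0·tanβl)/(Z_0 + jZ_L·tanβl) = 23.6 + j45.9 Ω
Γ_s = (Z_in − Z_s)/(Z_in + Z_s) = (-51.4 + j45.9)/(98.6 + j45.9), |Γ_s| = 0.634
VSWR = (1 + |Γ_s|)/(1 − |Γ_s|)

VSWR ≈ 4.47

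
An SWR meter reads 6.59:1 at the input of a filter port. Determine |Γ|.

|Γ| ≈ 0.736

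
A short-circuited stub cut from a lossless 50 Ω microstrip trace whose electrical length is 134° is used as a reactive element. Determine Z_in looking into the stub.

tan(βl) = -1.04
For a short-circuited stub, Z_in = jZ_0·tan(βl)

Z_in ≈ −j51.8 Ω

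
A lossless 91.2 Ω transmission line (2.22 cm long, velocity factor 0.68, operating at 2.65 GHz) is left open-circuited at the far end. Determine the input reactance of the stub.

X_in ≈ 22.4 Ω (inductive)

λ = v/f = 0.68·c / 2.65 GHz = 0.077 m
βl = 2π·l/λ = 2π × 0.288 = 104°
tan(βl) = -4.07
For an open-circuited stub, Z_in = −jZ_0·cot(βl) = −jZ_0/tan(βl)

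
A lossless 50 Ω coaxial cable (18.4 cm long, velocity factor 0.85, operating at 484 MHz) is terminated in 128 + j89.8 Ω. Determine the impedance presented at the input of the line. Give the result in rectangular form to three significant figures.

Z_in ≈ 15.1 + j21.1 Ω

λ = v/f = 0.85·c / 484 MHz = 0.527 m
βl = 2π·l/λ = 2π × 0.349 = 126°
tan(βl) = tan(126°) = -1.39
Z_in = Z_0·(Z_L + jZ_0·tanβl)/(Z_0 + jZ_L·tanβl)
     = 50·(128 + j20.3)/(175 − j178)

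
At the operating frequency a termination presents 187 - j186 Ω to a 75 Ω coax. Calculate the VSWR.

VSWR ≈ 5.17

Γ = (Z_L − Z_0)/(Z_L + Z_0) = (112 − j186)/(262 − j186)
|Γ| = 217/321 = 0.676
VSWR = (1 + |Γ|)/(1 − |Γ|) = 1.68/0.324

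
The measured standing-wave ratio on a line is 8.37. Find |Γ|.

|Γ| ≈ 0.787

|Γ| = (S − 1)/(S + 1) = (8.37 − 1)/(8.37 + 1) = 7.37/9.37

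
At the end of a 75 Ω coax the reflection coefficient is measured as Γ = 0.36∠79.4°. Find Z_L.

Z_L = Z_0·(1 + Γ)/(1 − Γ) = 75·(1.07 + j0.354)/(0.934 − j0.354)

Z_L ≈ 65.5 + j53.2 Ω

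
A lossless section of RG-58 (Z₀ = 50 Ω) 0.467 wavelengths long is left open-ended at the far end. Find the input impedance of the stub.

βl = 2π × 0.467 = 168°
tan(βl) = -0.21
For an open-ended stub, Z_in = −jZ_0·cot(βl) = −jZ_0/tan(βl)

Z_in ≈ +j238 Ω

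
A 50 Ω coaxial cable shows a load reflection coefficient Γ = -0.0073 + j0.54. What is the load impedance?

Z_L = Z_0·(1 + Γ)/(1 − Γ) = 50·(0.993 + j0.54)/(1.01 − j0.54)

Z_L ≈ 27.1 + j41.3 Ω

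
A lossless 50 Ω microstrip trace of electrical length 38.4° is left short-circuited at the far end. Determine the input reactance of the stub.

tan(βl) = 0.793
For a short-circuited stub, Z_in = jZ_0·tan(βl)

X_in ≈ 39.6 Ω (inductive)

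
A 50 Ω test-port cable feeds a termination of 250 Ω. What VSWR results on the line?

Γ = (250 − 50)/(250 + 50) = 0.667
VSWR = (1 + 0.667)/(1 − 0.667)

VSWR ≈ 5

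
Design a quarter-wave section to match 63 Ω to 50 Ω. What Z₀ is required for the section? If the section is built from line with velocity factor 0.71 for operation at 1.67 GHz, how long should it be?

Z_qwt ≈ 56.1 Ω; length ≈ 3.19 cm

Z_qwt = √(Z_0·R_L) = √(50 × 63) = √3150
λ = 0.71·c/f = 0.128 m, so l = λ/4 = 0.0319 m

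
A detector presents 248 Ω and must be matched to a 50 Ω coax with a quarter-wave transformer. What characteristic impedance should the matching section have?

Z_qwt = √(Z_0·R_L) = √(50 × 248) = √12400

Z_qwt ≈ 111 Ω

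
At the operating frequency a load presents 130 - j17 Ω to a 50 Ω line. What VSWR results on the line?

VSWR ≈ 2.65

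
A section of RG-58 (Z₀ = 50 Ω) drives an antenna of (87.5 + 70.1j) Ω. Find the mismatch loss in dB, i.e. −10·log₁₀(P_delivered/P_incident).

mismatch loss ≈ 1.34 dB

Γ = (37.5 + j70.1)/(137.5 + j70.1), |Γ| = 0.515
|Γ|² = 0.265, so P_del/P_inc = 1 − |Γ|² = 0.735
ML = −10·log₁₀(1 − |Γ|²)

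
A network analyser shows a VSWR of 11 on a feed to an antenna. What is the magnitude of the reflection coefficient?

|Γ| = (S − 1)/(S + 1) = (11 − 1)/(11 + 1) = 10/12

|Γ| ≈ 0.833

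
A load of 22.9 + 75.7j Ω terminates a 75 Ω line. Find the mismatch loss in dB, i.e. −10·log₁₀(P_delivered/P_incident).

Γ = (-52.1 + j75.7)/(97.9 + j75.7), |Γ| = 0.743
|Γ|² = 0.551, so P_del/P_inc = 1 − |Γ|² = 0.449
ML = −10·log₁₀(1 − |Γ|²)

mismatch loss ≈ 3.48 dB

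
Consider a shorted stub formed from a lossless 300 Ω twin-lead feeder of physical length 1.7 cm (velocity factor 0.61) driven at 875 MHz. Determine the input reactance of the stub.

λ = v/f = 0.61·c / 875 MHz = 0.209 m
βl = 2π·l/λ = 2π × 0.0813 = 29.3°
tan(βl) = 0.56
For a shorted stub, Z_in = jZ_0·tan(βl)

X_in ≈ 168 Ω (inductive)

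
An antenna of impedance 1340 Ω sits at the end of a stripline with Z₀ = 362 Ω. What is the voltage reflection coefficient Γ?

Γ = (Z_L − Z_0)/(Z_L + Z_0) = (1340 − 362)/(1340 + 362) = 978/1702

Γ = 0.575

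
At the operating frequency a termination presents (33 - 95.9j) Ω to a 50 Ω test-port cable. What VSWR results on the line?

VSWR ≈ 7.62

Γ = (Z_L − Z_0)/(Z_L + Z_0) = (-17 − j95.9)/(83 − j95.9)
|Γ| = 97.4/127 = 0.768
VSWR = (1 + |Γ|)/(1 − |Γ|) = 1.77/0.232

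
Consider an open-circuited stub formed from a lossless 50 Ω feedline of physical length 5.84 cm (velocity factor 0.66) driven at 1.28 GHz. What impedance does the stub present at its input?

Z_in ≈ +j51.6 Ω

λ = v/f = 0.66·c / 1.28 GHz = 0.155 m
βl = 2π·l/λ = 2π × 0.378 = 136°
tan(βl) = -0.969
For an open-circuited stub, Z_in = −jZ_0·cot(βl) = −jZ_0/tan(βl)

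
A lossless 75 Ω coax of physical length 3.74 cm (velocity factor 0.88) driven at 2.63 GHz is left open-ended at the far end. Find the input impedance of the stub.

λ = v/f = 0.88·c / 2.63 GHz = 0.1 m
βl = 2π·l/λ = 2π × 0.373 = 134°
tan(βl) = -1.03
For an open-ended stub, Z_in = −jZ_0·cot(βl) = −jZ_0/tan(βl)

Z_in ≈ +j72.8 Ω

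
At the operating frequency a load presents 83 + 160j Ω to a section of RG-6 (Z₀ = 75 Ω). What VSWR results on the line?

VSWR ≈ 5.95

Γ = (Z_L − Z_0)/(Z_L + Z_0) = (8 + j160)/(158 + j160)
|Γ| = 160/225 = 0.712
VSWR = (1 + |Γ|)/(1 − |Γ|) = 1.71/0.288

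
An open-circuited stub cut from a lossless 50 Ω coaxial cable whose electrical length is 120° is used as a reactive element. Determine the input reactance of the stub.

tan(βl) = -1.73
For an open-circuited stub, Z_in = −jZ_0·cot(βl) = −jZ_0/tan(βl)

X_in ≈ 28.9 Ω (inductive)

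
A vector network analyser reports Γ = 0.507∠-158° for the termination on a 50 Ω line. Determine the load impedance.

Z_L ≈ 16.9 − j8.64 Ω

Z_L = Z_0·(1 + Γ)/(1 − Γ) = 50·(0.53 − j0.19)/(1.47 + j0.19)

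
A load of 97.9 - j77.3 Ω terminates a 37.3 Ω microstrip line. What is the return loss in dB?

Γ = (60.6 − j77.3)/(135.2 − j77.3), |Γ| = 0.631
RL = −20·log₁₀|Γ| = −20·log₁₀(0.631)

RL ≈ 4 dB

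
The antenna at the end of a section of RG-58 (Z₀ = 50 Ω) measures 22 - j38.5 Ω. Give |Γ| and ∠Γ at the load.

Γ ≈ 0.583 ∠ -97.9°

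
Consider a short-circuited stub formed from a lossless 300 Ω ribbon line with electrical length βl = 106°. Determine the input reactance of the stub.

X_in ≈ -1050 Ω (capacitive)

tan(βl) = -3.49
For a short-circuited stub, Z_in = jZ_0·tan(βl)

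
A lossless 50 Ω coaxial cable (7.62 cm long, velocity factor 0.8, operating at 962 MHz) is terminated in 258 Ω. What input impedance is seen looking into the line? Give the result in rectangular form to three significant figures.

λ = v/f = 0.8·c / 962 MHz = 0.249 m
βl = 2π·l/λ = 2π × 0.305 = 110°
tan(βl) = tan(110°) = -2.75
Z_in = Z_0·(Z_L + jZ_0·tanβl)/(Z_0 + jZ_L·tanβl)
     = 50·(258 − j138)/(50 − j711)

Z_in ≈ 10.9 + j17.4 Ω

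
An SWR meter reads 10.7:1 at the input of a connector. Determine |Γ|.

|Γ| = (S − 1)/(S + 1) = (10.7 − 1)/(10.7 + 1) = 9.7/11.7

|Γ| ≈ 0.829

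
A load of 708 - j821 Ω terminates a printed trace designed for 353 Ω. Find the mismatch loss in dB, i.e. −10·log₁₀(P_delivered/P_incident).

mismatch loss ≈ 2.55 dB

Γ = (355 − j821)/(1061 − j821), |Γ| = 0.667
|Γ|² = 0.445, so P_del/P_inc = 1 − |Γ|² = 0.555
ML = −10·log₁₀(1 − |Γ|²)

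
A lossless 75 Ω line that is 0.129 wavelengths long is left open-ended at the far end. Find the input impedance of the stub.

βl = 2π × 0.129 = 46.4°
tan(βl) = 1.05
For an open-ended stub, Z_in = −jZ_0·cot(βl) = −jZ_0/tan(βl)

Z_in ≈ −j71.3 Ω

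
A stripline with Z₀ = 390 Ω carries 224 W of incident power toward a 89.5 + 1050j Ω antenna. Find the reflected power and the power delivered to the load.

|Γ| = |(-300.5 + j1050)/(479.5 + j1050)| = 0.946
|Γ|² = 0.895
P_refl = |Γ|²·P_inc = 201 W, P_del = (1 − |Γ|²)·P_inc = 23.5 W

P_reflected ≈ 201 W; P_delivered ≈ 23.5 W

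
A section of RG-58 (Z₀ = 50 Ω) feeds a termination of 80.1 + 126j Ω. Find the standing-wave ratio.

VSWR ≈ 6.02

Γ = (Z_L − Z_0)/(Z_L + Z_0) = (30.1 + j126)/(130.1 + j126)
|Γ| = 130/181 = 0.715
VSWR = (1 + |Γ|)/(1 − |Γ|) = 1.72/0.285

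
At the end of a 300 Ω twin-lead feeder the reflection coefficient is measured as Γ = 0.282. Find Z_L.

Z_L ≈ 536 Ω

Z_L = Z_0·(1 + Γ)/(1 − Γ) = 300·(1.28)/(0.718)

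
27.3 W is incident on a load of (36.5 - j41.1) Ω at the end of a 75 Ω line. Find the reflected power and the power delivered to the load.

P_reflected ≈ 6.13 W; P_delivered ≈ 21.2 W

|Γ| = |(-38.5 − j41.1)/(111.5 − j41.1)| = 0.474
|Γ|² = 0.225
P_refl = |Γ|²·P_inc = 6.13 W, P_del = (1 − |Γ|²)·P_inc = 21.2 W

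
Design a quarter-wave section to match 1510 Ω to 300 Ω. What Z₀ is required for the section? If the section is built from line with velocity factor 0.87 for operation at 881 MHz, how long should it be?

Z_qwt ≈ 673 Ω; length ≈ 7.41 cm

Z_qwt = √(Z_0·R_L) = √(300 × 1510) = √453000
λ = 0.87·c/f = 0.296 m, so l = λ/4 = 0.0741 m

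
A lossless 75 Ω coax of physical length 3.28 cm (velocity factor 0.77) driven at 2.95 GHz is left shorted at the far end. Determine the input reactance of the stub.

λ = v/f = 0.77·c / 2.95 GHz = 0.0783 m
βl = 2π·l/λ = 2π × 0.419 = 151°
tan(βl) = -0.559
For a shorted stub, Z_in = jZ_0·tan(βl)

X_in ≈ -41.9 Ω (capacitive)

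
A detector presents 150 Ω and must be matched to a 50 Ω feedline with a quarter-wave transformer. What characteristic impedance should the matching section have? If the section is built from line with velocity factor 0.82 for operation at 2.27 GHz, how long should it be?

Z_qwt = √(Z_0·R_L) = √(50 × 150) = √7500
λ = 0.82·c/f = 0.108 m, so l = λ/4 = 0.0271 m

Z_qwt ≈ 86.6 Ω; length ≈ 2.71 cm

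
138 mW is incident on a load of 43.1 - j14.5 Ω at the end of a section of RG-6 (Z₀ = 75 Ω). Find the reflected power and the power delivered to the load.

|Γ| = |(-31.9 − j14.5)/(118.1 − j14.5)| = 0.294
|Γ|² = 0.0867
P_refl = |Γ|²·P_inc = 12 mW, P_del = (1 − |Γ|²)·P_inc = 126 mW

P_reflected ≈ 12 mW; P_delivered ≈ 126 mW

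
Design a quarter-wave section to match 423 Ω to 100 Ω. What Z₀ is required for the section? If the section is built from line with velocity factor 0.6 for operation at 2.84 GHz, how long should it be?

Z_qwt ≈ 206 Ω; length ≈ 1.58 cm

Z_qwt = √(Z_0·R_L) = √(100 × 423) = √42300
λ = 0.6·c/f = 0.0634 m, so l = λ/4 = 0.0158 m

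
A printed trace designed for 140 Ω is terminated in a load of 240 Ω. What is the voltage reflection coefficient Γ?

Γ = (Z_L − Z_0)/(Z_L + Z_0) = (240 − 140)/(240 + 140) = 100/380

Γ = 0.263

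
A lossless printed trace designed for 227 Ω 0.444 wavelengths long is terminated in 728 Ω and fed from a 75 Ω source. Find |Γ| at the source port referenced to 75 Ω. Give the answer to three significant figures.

βl = 2π × 0.444 = 160°
tan(βl) = -0.367
Z_in = Z_0·(Z_L + jZ_0·tanβl)/(Z_0 + jZ_L·tanβl) = 346 + j324 Ω
Γ_s = (Z_in − Z_s)/(Z_in + Z_s) = (271 + j324)/(421 + j324), |Γ_s| = 0.795

|Γ| ≈ 0.795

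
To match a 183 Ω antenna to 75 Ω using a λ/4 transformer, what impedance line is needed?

Z_qwt ≈ 117 Ω

Z_qwt = √(Z_0·R_L) = √(75 × 183) = √13720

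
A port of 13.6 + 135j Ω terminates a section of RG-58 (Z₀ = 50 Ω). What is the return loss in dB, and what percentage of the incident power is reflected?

RL ≈ 0.566 dB; 87.8% of incident power reflected

Γ = (-36.4 + j135)/(63.6 + j135), |Γ| = 0.937
RL = −20·log₁₀(0.937) = 0.566 dB
P_refl/P_inc = |Γ|² = 0.878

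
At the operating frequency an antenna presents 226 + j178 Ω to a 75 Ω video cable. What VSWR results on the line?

VSWR ≈ 5.02

Γ = (Z_L − Z_0)/(Z_L + Z_0) = (151 + j178)/(301 + j178)
|Γ| = 233/350 = 0.668
VSWR = (1 + |Γ|)/(1 − |Γ|) = 1.67/0.332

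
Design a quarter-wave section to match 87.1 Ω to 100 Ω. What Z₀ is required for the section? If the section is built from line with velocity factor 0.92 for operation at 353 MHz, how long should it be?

Z_qwt = √(Z_0·R_L) = √(100 × 87.1) = √8710
λ = 0.92·c/f = 0.782 m, so l = λ/4 = 0.195 m

Z_qwt ≈ 93.3 Ω; length ≈ 19.5 cm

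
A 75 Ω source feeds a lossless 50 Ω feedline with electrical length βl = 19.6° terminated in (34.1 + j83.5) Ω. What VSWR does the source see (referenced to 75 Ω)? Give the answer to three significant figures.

VSWR ≈ 4.16

tan(βl) = 0.356
Z_in = Z_0·(Z_L + jZ_0·tanβl)/(Z_0 + jZ_L·tanβl) = 172 + j147 Ω
Γ_s = (Z_in − Z_s)/(Z_in + Z_s) = (97.1 + j147)/(247 + j147), |Γ_s| = 0.612
VSWR = (1 + |Γ_s|)/(1 − |Γ_s|)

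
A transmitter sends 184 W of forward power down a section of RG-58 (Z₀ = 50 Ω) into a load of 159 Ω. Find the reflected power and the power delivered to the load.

Γ = (159 − 50)/(159 + 50) = 0.522
|Γ|² = 0.272
P_refl = |Γ|²·P_inc = 50 W, P_del = (1 − |Γ|²)·P_inc = 134 W

P_reflected ≈ 50 W; P_delivered ≈ 134 W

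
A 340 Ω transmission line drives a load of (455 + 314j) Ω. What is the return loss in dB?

RL ≈ 8.15 dB

Γ = (115 + j314)/(795 + j314), |Γ| = 0.391
RL = −20·log₁₀|Γ| = −20·log₁₀(0.391)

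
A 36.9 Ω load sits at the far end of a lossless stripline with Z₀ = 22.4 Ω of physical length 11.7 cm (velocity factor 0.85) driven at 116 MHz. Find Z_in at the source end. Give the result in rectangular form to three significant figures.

Z_in ≈ 31.1 − j10 Ω

λ = v/f = 0.85·c / 116 MHz = 2.2 m
βl = 2π·l/λ = 2π × 0.0532 = 19.2°
tan(βl) = tan(19.2°) = 0.347
Z_in = Z_0·(Z_L + jZ_0·tanβl)/(Z_0 + jZ_L·tanβl)
     = 22.4·(36.9 + j7.78)/(22.4 + j12.8)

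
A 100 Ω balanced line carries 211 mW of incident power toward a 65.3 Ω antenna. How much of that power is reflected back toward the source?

P_reflected ≈ 9.3 mW

Γ = (65.3 − 100)/(65.3 + 100) = -0.21
|Γ|² = 0.0441
P_refl = |Γ|²·P_inc = 9.3 mW, P_del = (1 − |Γ|²)·P_inc = 202 mW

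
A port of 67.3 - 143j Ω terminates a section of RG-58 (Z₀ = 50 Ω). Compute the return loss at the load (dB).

Γ = (17.3 − j143)/(117.3 − j143), |Γ| = 0.779
RL = −20·log₁₀|Γ| = −20·log₁₀(0.779)

RL ≈ 2.17 dB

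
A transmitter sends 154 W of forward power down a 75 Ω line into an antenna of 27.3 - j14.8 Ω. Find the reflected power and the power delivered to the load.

P_reflected ≈ 36 W; P_delivered ≈ 118 W

|Γ| = |(-47.7 − j14.8)/(102.3 − j14.8)| = 0.483
|Γ|² = 0.233
P_refl = |Γ|²·P_inc = 36 W, P_del = (1 − |Γ|²)·P_inc = 118 W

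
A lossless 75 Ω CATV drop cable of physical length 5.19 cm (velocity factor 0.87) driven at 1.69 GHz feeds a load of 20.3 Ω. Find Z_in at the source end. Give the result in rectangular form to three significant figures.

Z_in ≈ 63.7 − j96.2 Ω

λ = v/f = 0.87·c / 1.69 GHz = 0.154 m
βl = 2π·l/λ = 2π × 0.336 = 121°
tan(βl) = tan(121°) = -1.67
Z_in = Z_0·(Z_L + jZ_0·tanβl)/(Z_0 + jZ_L·tanβl)
     = 75·(20.3 − j125)/(75 − j33.8)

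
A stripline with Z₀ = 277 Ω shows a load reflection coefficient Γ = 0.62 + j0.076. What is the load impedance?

Z_L = Z_0·(1 + Γ)/(1 − Γ) = 277·(1.62 + j0.076)/(0.38 − j0.076)

Z_L ≈ 1120 + j280 Ω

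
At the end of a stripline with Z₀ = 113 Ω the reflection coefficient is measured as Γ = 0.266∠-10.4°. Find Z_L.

Z_L = Z_0·(1 + Γ)/(1 − Γ) = 113·(1.26 − j0.048)/(0.738 + j0.048)

Z_L ≈ 192 − j19.8 Ω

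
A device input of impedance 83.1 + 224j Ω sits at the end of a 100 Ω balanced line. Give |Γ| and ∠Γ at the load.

Γ ≈ 0.776 ∠ 43.6°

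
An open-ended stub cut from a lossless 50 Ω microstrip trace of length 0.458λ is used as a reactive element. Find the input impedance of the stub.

Z_in ≈ +j185 Ω

βl = 2π × 0.458 = 165°
tan(βl) = -0.27
For an open-ended stub, Z_in = −jZ_0·cot(βl) = −jZ_0/tan(βl)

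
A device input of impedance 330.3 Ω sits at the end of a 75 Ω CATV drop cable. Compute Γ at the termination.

Γ = (Z_L − Z_0)/(Z_L + Z_0) = (330.3 − 75)/(330.3 + 75) = 255.3/405.3

Γ = 0.63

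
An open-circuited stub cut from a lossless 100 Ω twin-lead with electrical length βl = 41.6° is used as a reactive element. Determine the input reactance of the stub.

X_in ≈ -113 Ω (capacitive)

tan(βl) = 0.888
For an open-circuited stub, Z_in = −jZ_0·cot(βl) = −jZ_0/tan(βl)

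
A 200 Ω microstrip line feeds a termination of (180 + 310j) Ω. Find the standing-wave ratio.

Γ = (Z_L − Z_0)/(Z_L + Z_0) = (-20 + j310)/(380 + j310)
|Γ| = 311/490 = 0.633
VSWR = (1 + |Γ|)/(1 − |Γ|) = 1.63/0.367

VSWR ≈ 4.46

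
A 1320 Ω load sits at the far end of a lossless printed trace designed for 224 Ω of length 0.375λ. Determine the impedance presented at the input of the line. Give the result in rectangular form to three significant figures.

Z_in ≈ 73.9 + j211 Ω

βl = 2π × 0.375 = 135°
tan(βl) = tan(135°) = -1
Z_in = Z_0·(Z_L + jZ_0·tanβl)/(Z_0 + jZ_L·tanβl)
     = 224·(1320 − j224)/(224 − j1320)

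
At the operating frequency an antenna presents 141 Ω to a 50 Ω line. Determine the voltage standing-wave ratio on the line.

Γ = (141 − 50)/(141 + 50) = 0.476
VSWR = (1 + 0.476)/(1 − 0.476)

VSWR ≈ 2.82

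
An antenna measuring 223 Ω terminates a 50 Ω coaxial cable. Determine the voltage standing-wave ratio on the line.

Γ = (223 − 50)/(223 + 50) = 0.634
VSWR = (1 + 0.634)/(1 − 0.634)

VSWR ≈ 4.46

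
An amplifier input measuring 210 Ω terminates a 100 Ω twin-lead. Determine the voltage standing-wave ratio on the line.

Γ = (210 − 100)/(210 + 100) = 0.355
VSWR = (1 + 0.355)/(1 − 0.355)

VSWR ≈ 2.1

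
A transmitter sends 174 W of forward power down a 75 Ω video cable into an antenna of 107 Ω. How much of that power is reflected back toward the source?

P_reflected ≈ 5.38 W

Γ = (107 − 75)/(107 + 75) = 0.176
|Γ|² = 0.0309
P_refl = |Γ|²·P_inc = 5.38 W, P_del = (1 − |Γ|²)·P_inc = 169 W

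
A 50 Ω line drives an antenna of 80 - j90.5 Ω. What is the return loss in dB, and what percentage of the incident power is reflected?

RL ≈ 4.41 dB; 36.2% of incident power reflected

Γ = (30 − j90.5)/(130 − j90.5), |Γ| = 0.602
RL = −20·log₁₀(0.602) = 4.41 dB
P_refl/P_inc = |Γ|² = 0.362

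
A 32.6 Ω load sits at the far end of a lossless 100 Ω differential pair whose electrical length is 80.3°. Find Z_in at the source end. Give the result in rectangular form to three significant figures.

Z_in ≈ 248 + j113 Ω

tan(βl) = tan(80.3°) = 5.85
Z_in = Z_0·(Z_L + jZ_0·tanβl)/(Z_0 + jZ_L·tanβl)
     = 100·(32.6 + j585)/(100 + j191)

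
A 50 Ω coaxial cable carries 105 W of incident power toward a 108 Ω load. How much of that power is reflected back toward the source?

Γ = (108 − 50)/(108 + 50) = 0.367
|Γ|² = 0.135
P_refl = |Γ|²·P_inc = 14.1 W, P_del = (1 − |Γ|²)·P_inc = 90.9 W

P_reflected ≈ 14.1 W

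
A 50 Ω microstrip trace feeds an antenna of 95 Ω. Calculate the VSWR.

Γ = (95 − 50)/(95 + 50) = 0.31
VSWR = (1 + 0.31)/(1 − 0.31)

VSWR ≈ 1.9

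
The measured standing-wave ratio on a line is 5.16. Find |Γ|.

|Γ| ≈ 0.675

|Γ| = (S − 1)/(S + 1) = (5.16 − 1)/(5.16 + 1) = 4.16/6.16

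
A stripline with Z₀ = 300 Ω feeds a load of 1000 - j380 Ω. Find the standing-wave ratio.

Γ = (Z_L − Z_0)/(Z_L + Z_0) = (700 − j380)/(1300 − j380)
|Γ| = 796/1350 = 0.588
VSWR = (1 + |Γ|)/(1 − |Γ|) = 1.59/0.412

VSWR ≈ 3.86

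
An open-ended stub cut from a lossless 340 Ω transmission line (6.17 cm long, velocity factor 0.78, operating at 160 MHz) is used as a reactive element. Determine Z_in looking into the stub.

λ = v/f = 0.78·c / 160 MHz = 1.46 m
βl = 2π·l/λ = 2π × 0.0422 = 15.2°
tan(βl) = 0.271
For an open-ended stub, Z_in = −jZ_0·cot(βl) = −jZ_0/tan(βl)

Z_in ≈ −j1250 Ω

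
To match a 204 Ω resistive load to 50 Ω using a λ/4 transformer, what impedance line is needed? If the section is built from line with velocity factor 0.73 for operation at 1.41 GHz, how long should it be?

Z_qwt = √(Z_0·R_L) = √(50 × 204) = √10200
λ = 0.73·c/f = 0.155 m, so l = λ/4 = 0.0388 m

Z_qwt ≈ 101 Ω; length ≈ 3.88 cm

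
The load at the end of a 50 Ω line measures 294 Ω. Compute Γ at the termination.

Γ = (Z_L − Z_0)/(Z_L + Z_0) = (294 − 50)/(294 + 50) = 244/344

Γ = 0.709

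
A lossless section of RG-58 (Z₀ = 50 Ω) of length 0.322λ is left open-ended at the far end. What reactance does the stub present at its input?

X_in ≈ 24.3 Ω (inductive)

βl = 2π × 0.322 = 116°
tan(βl) = -2.06
For an open-ended stub, Z_in = −jZ_0·cot(βl) = −jZ_0/tan(βl)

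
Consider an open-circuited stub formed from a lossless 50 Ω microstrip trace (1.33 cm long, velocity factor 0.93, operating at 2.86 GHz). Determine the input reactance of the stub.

λ = v/f = 0.93·c / 2.86 GHz = 0.0976 m
βl = 2π·l/λ = 2π × 0.136 = 49.1°
tan(βl) = 1.15
For an open-circuited stub, Z_in = −jZ_0·cot(βl) = −jZ_0/tan(βl)

X_in ≈ -43.3 Ω (capacitive)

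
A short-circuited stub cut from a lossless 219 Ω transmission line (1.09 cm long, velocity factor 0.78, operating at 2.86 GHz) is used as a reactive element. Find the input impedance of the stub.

λ = v/f = 0.78·c / 2.86 GHz = 0.0818 m
βl = 2π·l/λ = 2π × 0.133 = 48°
tan(βl) = 1.11
For a short-circuited stub, Z_in = jZ_0·tan(βl)

Z_in ≈ +j243 Ω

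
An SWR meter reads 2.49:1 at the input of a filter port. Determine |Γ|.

|Γ| = (S − 1)/(S + 1) = (2.49 − 1)/(2.49 + 1) = 1.49/3.49

|Γ| ≈ 0.427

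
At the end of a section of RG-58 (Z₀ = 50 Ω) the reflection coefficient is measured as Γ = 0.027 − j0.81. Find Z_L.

Z_L ≈ 10.7 − j50.5 Ω

Z_L = Z_0·(1 + Γ)/(1 − Γ) = 50·(1.03 − j0.81)/(0.973 + j0.81)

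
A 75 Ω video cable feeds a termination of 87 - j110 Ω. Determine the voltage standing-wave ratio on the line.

VSWR ≈ 3.6

Γ = (Z_L − Z_0)/(Z_L + Z_0) = (12 − j110)/(162 − j110)
|Γ| = 111/196 = 0.565
VSWR = (1 + |Γ|)/(1 − |Γ|) = 1.57/0.435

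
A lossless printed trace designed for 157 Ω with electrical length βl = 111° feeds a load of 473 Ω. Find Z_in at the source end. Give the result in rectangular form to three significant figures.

Z_in ≈ 58.8 + j52.8 Ω

tan(βl) = tan(111°) = -2.61
Z_in = Z_0·(Z_L + jZ_0·tanβl)/(Z_0 + jZ_L·tanβl)
     = 157·(473 − j409)/(157 − j1230)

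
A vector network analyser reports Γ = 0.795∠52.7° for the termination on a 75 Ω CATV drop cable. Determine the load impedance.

Z_L ≈ 41.3 + j142 Ω

Z_L = Z_0·(1 + Γ)/(1 − Γ) = 75·(1.48 + j0.632)/(0.518 − j0.632)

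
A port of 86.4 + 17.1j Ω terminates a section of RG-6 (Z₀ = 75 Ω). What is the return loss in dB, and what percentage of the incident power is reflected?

Γ = (11.4 + j17.1)/(161.4 + j17.1), |Γ| = 0.127
RL = −20·log₁₀(0.127) = 17.9 dB
P_refl/P_inc = |Γ|² = 0.016

RL ≈ 17.9 dB; 1.6% of incident power reflected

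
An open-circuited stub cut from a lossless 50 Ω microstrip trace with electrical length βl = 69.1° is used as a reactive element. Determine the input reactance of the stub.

tan(βl) = 2.62
For an open-circuited stub, Z_in = −jZ_0·cot(βl) = −jZ_0/tan(βl)

X_in ≈ -19.1 Ω (capacitive)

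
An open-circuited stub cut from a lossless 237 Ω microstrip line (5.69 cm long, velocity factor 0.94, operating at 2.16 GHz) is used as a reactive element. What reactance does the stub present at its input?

X_in ≈ 556 Ω (inductive)

λ = v/f = 0.94·c / 2.16 GHz = 0.131 m
βl = 2π·l/λ = 2π × 0.436 = 157°
tan(βl) = -0.427
For an open-circuited stub, Z_in = −jZ_0·cot(βl) = −jZ_0/tan(βl)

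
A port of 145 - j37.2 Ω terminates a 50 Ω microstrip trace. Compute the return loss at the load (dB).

RL ≈ 5.78 dB

Γ = (95 − j37.2)/(195 − j37.2), |Γ| = 0.514
RL = −20·log₁₀|Γ| = −20·log₁₀(0.514)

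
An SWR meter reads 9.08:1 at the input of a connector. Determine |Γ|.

|Γ| = (S − 1)/(S + 1) = (9.08 − 1)/(9.08 + 1) = 8.08/10.1

|Γ| ≈ 0.802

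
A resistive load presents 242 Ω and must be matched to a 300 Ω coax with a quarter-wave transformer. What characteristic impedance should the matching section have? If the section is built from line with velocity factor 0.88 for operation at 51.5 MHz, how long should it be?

Z_qwt ≈ 269 Ω; length ≈ 1.28 m

Z_qwt = √(Z_0·R_L) = √(300 × 242) = √72600
λ = 0.88·c/f = 5.13 m, so l = λ/4 = 1.28 m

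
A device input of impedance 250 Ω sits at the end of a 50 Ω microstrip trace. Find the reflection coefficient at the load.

Γ = 0.667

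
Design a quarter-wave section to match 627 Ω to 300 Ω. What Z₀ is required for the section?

Z_qwt ≈ 434 Ω

Z_qwt = √(Z_0·R_L) = √(300 × 627) = √188100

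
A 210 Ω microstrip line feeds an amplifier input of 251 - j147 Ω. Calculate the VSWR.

Γ = (Z_L − Z_0)/(Z_L + Z_0) = (41 − j147)/(461 − j147)
|Γ| = 153/484 = 0.315
VSWR = (1 + |Γ|)/(1 − |Γ|) = 1.32/0.685

VSWR ≈ 1.92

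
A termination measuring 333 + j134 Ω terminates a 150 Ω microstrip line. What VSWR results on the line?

VSWR ≈ 2.65

Γ = (Z_L − Z_0)/(Z_L + Z_0) = (183 + j134)/(483 + j134)
|Γ| = 227/501 = 0.453
VSWR = (1 + |Γ|)/(1 − |Γ|) = 1.45/0.547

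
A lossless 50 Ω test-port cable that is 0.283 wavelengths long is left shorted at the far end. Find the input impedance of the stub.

βl = 2π × 0.283 = 102°
tan(βl) = -4.75
For a shorted stub, Z_in = jZ_0·tan(βl)

Z_in ≈ −j238 Ω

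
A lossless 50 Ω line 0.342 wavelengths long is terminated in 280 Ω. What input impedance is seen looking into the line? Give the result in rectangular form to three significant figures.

Z_in ≈ 12.6 + j31.2 Ω

βl = 2π × 0.342 = 123°
tan(βl) = tan(123°) = -1.53
Z_in = Z_0·(Z_L + jZ_0·tanβl)/(Z_0 + jZ_L·tanβl)
     = 50·(280 − j76.6)/(50 − j429)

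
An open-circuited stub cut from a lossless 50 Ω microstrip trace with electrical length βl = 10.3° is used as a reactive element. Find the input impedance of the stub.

Z_in ≈ −j275 Ω

tan(βl) = 0.182
For an open-circuited stub, Z_in = −jZ_0·cot(βl) = −jZ_0/tan(βl)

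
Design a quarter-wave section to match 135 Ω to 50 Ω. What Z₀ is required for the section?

Z_qwt = √(Z_0·R_L) = √(50 × 135) = √6750

Z_qwt ≈ 82.2 Ω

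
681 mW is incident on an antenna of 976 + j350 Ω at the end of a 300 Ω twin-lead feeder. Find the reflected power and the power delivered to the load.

|Γ| = |(676 + j350)/(1276 + j350)| = 0.575
|Γ|² = 0.331
P_refl = |Γ|²·P_inc = 225 mW, P_del = (1 − |Γ|²)·P_inc = 456 mW

P_reflected ≈ 225 mW; P_delivered ≈ 456 mW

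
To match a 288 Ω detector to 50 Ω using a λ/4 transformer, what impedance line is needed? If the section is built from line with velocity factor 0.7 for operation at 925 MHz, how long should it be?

Z_qwt ≈ 120 Ω; length ≈ 5.68 cm

Z_qwt = √(Z_0·R_L) = √(50 × 288) = √14400
λ = 0.7·c/f = 0.227 m, so l = λ/4 = 0.0568 m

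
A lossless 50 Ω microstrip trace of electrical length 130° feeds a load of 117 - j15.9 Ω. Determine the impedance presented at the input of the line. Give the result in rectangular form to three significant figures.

Z_in ≈ 34.7 + j34.2 Ω

tan(βl) = tan(130°) = -1.19
Z_in = Z_0·(Z_L + jZ_0·tanβl)/(Z_0 + jZ_L·tanβl)
     = 50·(117 − j75.5)/(31.1 − j139)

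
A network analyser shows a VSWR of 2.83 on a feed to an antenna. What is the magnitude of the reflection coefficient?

|Γ| = (S − 1)/(S + 1) = (2.83 − 1)/(2.83 + 1) = 1.83/3.83

|Γ| ≈ 0.478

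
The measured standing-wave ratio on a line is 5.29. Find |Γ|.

|Γ| = (S − 1)/(S + 1) = (5.29 − 1)/(5.29 + 1) = 4.29/6.29

|Γ| ≈ 0.682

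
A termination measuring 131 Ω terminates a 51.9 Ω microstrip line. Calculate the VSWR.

VSWR ≈ 2.52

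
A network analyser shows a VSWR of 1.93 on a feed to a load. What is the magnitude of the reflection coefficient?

|Γ| = (S − 1)/(S + 1) = (1.93 − 1)/(1.93 + 1) = 0.93/2.93

|Γ| ≈ 0.317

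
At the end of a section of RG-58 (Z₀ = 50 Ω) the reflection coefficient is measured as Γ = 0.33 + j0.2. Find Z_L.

Z_L ≈ 87 + j40.9 Ω

Z_L = Z_0·(1 + Γ)/(1 − Γ) = 50·(1.33 + j0.2)/(0.67 − j0.2)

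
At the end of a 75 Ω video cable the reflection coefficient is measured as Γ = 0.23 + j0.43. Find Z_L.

Z_L = Z_0·(1 + Γ)/(1 − Γ) = 75·(1.23 + j0.43)/(0.77 − j0.43)

Z_L ≈ 73.5 + j82.9 Ω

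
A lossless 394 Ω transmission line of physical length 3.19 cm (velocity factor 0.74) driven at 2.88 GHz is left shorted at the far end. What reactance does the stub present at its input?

X_in ≈ -237 Ω (capacitive)

λ = v/f = 0.74·c / 2.88 GHz = 0.0771 m
βl = 2π·l/λ = 2π × 0.414 = 149°
tan(βl) = -0.601
For a shorted stub, Z_in = jZ_0·tan(βl)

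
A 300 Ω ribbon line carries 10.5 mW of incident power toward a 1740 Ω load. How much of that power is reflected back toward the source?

Γ = (1740 − 300)/(1740 + 300) = 0.706
|Γ|² = 0.498
P_refl = |Γ|²·P_inc = 5.23 mW, P_del = (1 − |Γ|²)·P_inc = 5.27 mW

P_reflected ≈ 5.23 mW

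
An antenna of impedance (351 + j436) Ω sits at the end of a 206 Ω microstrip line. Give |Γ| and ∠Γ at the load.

Γ = (Z_L − Z_0)/(Z_L + Z_0) = (145 + j436)/(557 + j436)
|Γ| = 459/707 = 0.65

Γ ≈ 0.65 ∠ 33.6°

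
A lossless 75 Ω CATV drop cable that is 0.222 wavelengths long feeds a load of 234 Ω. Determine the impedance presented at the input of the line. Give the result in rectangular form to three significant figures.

βl = 2π × 0.222 = 79.9°
tan(βl) = tan(79.9°) = 5.63
Z_in = Z_0·(Z_L + jZ_0·tanβl)/(Z_0 + jZ_L·tanβl)
     = 75·(234 + j422)/(75 + j1320)

Z_in ≈ 24.7 − j11.9 Ω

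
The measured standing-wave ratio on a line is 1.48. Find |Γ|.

|Γ| ≈ 0.194

|Γ| = (S − 1)/(S + 1) = (1.48 − 1)/(1.48 + 1) = 0.48/2.48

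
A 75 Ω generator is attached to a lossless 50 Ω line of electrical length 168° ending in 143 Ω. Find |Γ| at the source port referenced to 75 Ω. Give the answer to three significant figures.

|Γ| ≈ 0.34

tan(βl) = -0.213
Z_in = Z_0·(Z_L + jZ_0·tanβl)/(Z_0 + jZ_L·tanβl) = 109 + j55.7 Ω
Γ_s = (Z_in − Z_s)/(Z_in + Z_s) = (34.1 + j55.7)/(184 + j55.7), |Γ_s| = 0.34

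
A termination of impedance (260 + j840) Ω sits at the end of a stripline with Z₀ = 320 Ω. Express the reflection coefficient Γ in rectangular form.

Γ ≈ 0.644 + j0.516

Γ = (Z_L − Z_0)/(Z_L + Z_0) = (-60 + j840)/(580 + j840)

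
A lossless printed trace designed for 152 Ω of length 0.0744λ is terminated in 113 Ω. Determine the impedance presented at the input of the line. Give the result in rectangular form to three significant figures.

βl = 2π × 0.0744 = 26.8°
tan(βl) = tan(26.8°) = 0.505
Z_in = Z_0·(Z_L + jZ_0·tanβl)/(Z_0 + jZ_L·tanβl)
     = 152·(113 + j76.7)/(152 + j57)

Z_in ≈ 124 + j30.1 Ω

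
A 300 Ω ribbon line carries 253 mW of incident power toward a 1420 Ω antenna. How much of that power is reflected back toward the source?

Γ = (1420 − 300)/(1420 + 300) = 0.651
|Γ|² = 0.424
P_refl = |Γ|²·P_inc = 107 mW, P_del = (1 − |Γ|²)·P_inc = 146 mW

P_reflected ≈ 107 mW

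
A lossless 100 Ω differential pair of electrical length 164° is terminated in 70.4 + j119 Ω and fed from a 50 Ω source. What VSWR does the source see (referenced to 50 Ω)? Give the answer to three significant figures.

VSWR ≈ 4.42

tan(βl) = -0.287
Z_in = Z_0·(Z_L + jZ_0·tanβl)/(Z_0 + jZ_L·tanβl) = 41.4 + j73.6 Ω
Γ_s = (Z_in − Z_s)/(Z_in + Z_s) = (-8.59 + j73.6)/(91.4 + j73.6), |Γ_s| = 0.631
VSWR = (1 + |Γ_s|)/(1 − |Γ_s|)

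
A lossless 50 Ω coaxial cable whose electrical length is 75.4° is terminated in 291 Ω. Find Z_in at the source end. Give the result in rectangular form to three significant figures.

Z_in ≈ 9.16 − j12.6 Ω

tan(βl) = tan(75.4°) = 3.84
Z_in = Z_0·(Z_L + jZ_0·tanβl)/(Z_0 + jZ_L·tanβl)
     = 50·(291 + j192)/(50 + j1120)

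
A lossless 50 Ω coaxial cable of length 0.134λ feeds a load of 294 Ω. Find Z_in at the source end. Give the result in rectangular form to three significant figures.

βl = 2π × 0.134 = 48.2°
tan(βl) = tan(48.2°) = 1.12
Z_in = Z_0·(Z_L + jZ_0·tanβl)/(Z_0 + jZ_L·tanβl)
     = 50·(294 + j56)/(50 + j329)

Z_in ≈ 14.9 − j42.4 Ω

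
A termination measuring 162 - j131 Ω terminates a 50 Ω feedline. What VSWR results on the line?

VSWR ≈ 5.48

Γ = (Z_L − Z_0)/(Z_L + Z_0) = (112 − j131)/(212 − j131)
|Γ| = 172/249 = 0.692
VSWR = (1 + |Γ|)/(1 − |Γ|) = 1.69/0.308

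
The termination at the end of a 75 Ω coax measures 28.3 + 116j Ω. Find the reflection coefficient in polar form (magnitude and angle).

Γ ≈ 0.805 ∠ 63.6°

Γ = (Z_L − Z_0)/(Z_L + Z_0) = (-46.7 + j116)/(103.3 + j116)
|Γ| = 125/155 = 0.805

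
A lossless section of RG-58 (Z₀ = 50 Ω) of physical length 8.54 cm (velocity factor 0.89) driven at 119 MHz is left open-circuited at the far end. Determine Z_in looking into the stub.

λ = v/f = 0.89·c / 119 MHz = 2.24 m
βl = 2π·l/λ = 2π × 0.0381 = 13.7°
tan(βl) = 0.244
For an open-circuited stub, Z_in = −jZ_0·cot(βl) = −jZ_0/tan(βl)

Z_in ≈ −j205 Ω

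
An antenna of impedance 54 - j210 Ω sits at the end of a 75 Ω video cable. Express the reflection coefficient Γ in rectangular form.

Γ ≈ 0.681 − j0.519

Γ = (Z_L − Z_0)/(Z_L + Z_0) = (-21 − j210)/(129 − j210)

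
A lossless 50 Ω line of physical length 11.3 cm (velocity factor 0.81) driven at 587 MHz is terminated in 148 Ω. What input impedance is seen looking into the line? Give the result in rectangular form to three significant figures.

λ = v/f = 0.81·c / 587 MHz = 0.414 m
βl = 2π·l/λ = 2π × 0.273 = 98.3°
tan(βl) = tan(98.3°) = -6.88
Z_in = Z_0·(Z_L + jZ_0·tanβl)/(Z_0 + jZ_L·tanβl)
     = 50·(148 − j344)/(50 − j1020)

Z_in ≈ 17.2 + j6.42 Ω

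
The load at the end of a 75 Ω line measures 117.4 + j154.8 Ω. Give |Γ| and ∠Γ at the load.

Γ ≈ 0.65 ∠ 35.9°

Γ = (Z_L − Z_0)/(Z_L + Z_0) = (42.4 + j154.8)/(192.4 + j154.8)
|Γ| = 161/247 = 0.65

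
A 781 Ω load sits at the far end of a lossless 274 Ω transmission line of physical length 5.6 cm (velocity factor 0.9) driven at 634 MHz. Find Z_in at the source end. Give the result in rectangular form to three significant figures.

λ = v/f = 0.9·c / 634 MHz = 0.426 m
βl = 2π·l/λ = 2π × 0.131 = 47.3°
tan(βl) = tan(47.3°) = 1.09
Z_in = Z_0·(Z_L + jZ_0·tanβl)/(Z_0 + jZ_L·tanβl)
     = 274·(781 + j297)/(274 + j848)

Z_in ≈ 161 − j200 Ω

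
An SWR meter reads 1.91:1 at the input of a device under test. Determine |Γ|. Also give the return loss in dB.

|Γ| = (S − 1)/(S + 1) = (1.91 − 1)/(1.91 + 1) = 0.91/2.91
RL = −20·log₁₀|Γ| = −20·log₁₀(0.313)

|Γ| ≈ 0.313; return loss ≈ 10.1 dB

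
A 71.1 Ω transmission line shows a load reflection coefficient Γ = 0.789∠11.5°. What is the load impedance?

Z_L ≈ 352 + j294 Ω

Z_L = Z_0·(1 + Γ)/(1 − Γ) = 71.1·(1.77 + j0.157)/(0.227 − j0.157)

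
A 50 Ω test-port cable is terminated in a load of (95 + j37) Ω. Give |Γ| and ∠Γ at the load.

Γ = (Z_L − Z_0)/(Z_L + Z_0) = (45 + j37)/(145 + j37)
|Γ| = 58.3/150 = 0.389

Γ ≈ 0.389 ∠ 25.1°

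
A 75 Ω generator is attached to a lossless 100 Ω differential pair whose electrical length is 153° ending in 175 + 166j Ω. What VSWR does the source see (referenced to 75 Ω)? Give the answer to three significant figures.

VSWR ≈ 3.82

tan(βl) = -0.51
Z_in = Z_0·(Z_L + jZ_0·tanβl)/(Z_0 + jZ_L·tanβl) = 52.5 + j87.7 Ω
Γ_s = (Z_in − Z_s)/(Z_in + Z_s) = (-22.5 + j87.7)/(127 + j87.7), |Γ_s| = 0.585
VSWR = (1 + |Γ_s|)/(1 − |Γ_s|)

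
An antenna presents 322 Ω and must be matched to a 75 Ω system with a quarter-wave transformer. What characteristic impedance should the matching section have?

Z_qwt ≈ 155 Ω

Z_qwt = √(Z_0·R_L) = √(75 × 322) = √24150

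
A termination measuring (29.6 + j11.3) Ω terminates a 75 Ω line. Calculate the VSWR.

VSWR ≈ 2.6

Γ = (Z_L − Z_0)/(Z_L + Z_0) = (-45.4 + j11.3)/(104.6 + j11.3)
|Γ| = 46.8/105 = 0.445
VSWR = (1 + |Γ|)/(1 − |Γ|) = 1.44/0.555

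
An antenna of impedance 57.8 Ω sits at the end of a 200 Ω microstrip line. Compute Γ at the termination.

Γ = -0.552

Γ = (Z_L − Z_0)/(Z_L + Z_0) = (57.8 − 200)/(57.8 + 200) = -142.2/257.8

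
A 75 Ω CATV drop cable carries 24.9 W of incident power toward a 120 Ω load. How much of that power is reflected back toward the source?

P_reflected ≈ 1.33 W

Γ = (120 − 75)/(120 + 75) = 0.231
|Γ|² = 0.0533
P_refl = |Γ|²·P_inc = 1.33 W, P_del = (1 − |Γ|²)·P_inc = 23.6 W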